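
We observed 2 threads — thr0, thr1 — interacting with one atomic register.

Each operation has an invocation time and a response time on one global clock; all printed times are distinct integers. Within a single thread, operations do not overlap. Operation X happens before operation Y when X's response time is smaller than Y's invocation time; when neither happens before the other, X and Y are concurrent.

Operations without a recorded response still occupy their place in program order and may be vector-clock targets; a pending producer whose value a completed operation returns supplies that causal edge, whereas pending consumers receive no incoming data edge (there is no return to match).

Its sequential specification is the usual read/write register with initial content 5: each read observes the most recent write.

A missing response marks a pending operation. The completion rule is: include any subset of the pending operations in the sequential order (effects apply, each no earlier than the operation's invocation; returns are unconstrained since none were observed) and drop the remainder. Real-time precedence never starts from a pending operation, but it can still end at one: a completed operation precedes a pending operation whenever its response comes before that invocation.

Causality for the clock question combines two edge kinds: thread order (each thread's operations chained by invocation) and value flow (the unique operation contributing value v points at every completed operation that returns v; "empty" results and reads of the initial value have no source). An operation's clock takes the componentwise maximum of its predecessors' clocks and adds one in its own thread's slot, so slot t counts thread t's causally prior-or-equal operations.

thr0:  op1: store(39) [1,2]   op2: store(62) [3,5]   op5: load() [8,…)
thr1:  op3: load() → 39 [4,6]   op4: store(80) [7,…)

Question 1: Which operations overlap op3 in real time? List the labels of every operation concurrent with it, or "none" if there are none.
Answer: op2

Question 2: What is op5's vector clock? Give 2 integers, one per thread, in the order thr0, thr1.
Answer: (3, 0)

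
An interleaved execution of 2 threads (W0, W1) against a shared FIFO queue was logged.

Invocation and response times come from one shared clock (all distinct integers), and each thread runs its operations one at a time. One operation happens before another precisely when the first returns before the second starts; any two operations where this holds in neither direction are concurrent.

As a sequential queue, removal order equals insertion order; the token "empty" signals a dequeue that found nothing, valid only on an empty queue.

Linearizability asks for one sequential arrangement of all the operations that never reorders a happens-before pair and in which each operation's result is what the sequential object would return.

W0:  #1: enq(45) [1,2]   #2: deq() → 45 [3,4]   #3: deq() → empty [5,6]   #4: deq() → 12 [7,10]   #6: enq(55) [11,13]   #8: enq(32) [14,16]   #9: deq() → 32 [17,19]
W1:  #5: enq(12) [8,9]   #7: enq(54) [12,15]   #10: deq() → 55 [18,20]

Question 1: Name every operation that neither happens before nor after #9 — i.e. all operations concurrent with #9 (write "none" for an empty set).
#9 runs from 17 to 19; window-overlapping ops are concurrent
#1 [1,2]: before
#2 [3,4]: before
#3 [5,6]: before
#4 [7,10]: before
#5 [8,9]: before
#6 [11,13]: before
#7 [12,15]: before
#8 [14,16]: before
#10 [18,20]: concurrent

#10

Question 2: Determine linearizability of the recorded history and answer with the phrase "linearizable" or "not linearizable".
a witness: #1, #2, #3, #5, #4, #6, #8, #7, #10, #9
after step 1 (#1 enq(45)): queue <45>
after step 2 (#2 deq() → 45): queue <>
after step 3 (#3 deq() → empty): queue <>
after step 4 (#5 enq(12)): queue <12>
after step 5 (#4 deq() → 12): queue <>
after step 6 (#6 enq(55)): queue <55>
after step 7 (#8 enq(32)): queue <55,32>
after step 8 (#7 enq(54)): queue <55,32,54>
after step 9 (#10 deq() → 55): queue <32,54>
after step 10 (#9 deq() → 32): queue <54>

linearizable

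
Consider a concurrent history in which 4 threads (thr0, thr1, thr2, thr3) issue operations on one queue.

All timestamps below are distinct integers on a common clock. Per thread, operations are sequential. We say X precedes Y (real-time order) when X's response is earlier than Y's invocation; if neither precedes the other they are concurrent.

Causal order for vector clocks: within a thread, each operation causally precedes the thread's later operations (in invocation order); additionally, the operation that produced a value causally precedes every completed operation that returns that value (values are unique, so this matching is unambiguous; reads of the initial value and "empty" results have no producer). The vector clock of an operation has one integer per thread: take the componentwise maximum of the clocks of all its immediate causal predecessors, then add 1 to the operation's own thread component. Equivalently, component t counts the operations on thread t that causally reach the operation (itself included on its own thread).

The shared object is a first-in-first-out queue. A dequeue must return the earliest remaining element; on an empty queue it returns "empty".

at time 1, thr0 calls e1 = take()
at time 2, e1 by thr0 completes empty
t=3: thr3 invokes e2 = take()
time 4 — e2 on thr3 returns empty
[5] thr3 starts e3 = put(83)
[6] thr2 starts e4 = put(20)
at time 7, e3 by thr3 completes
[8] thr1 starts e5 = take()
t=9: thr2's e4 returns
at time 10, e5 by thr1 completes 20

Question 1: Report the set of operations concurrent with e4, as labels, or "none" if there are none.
Answer: e3, e5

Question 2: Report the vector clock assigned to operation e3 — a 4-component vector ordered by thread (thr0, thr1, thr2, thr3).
Answer: (0, 0, 0, 2)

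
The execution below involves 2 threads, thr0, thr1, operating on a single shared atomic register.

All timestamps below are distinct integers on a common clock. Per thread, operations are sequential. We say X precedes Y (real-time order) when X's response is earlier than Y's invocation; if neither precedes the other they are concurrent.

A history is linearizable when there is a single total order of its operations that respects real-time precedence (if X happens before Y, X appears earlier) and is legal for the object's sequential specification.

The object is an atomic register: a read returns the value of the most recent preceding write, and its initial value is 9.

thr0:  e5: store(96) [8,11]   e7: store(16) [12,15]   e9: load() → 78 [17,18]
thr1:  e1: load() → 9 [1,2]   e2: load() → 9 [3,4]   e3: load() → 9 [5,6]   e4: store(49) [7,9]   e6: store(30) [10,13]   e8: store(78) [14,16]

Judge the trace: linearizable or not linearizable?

witness order: e1, e2, e3, e4, e5, e6, e7, e8, e9
1. e1 load() → 9, leaving value 9
2. e2 load() → 9, leaving value 9
3. e3 load() → 9, leaving value 9
4. e4 store(49), leaving value 49
5. e5 store(96), leaving value 96
6. e6 store(30), leaving value 30
7. e7 store(16), leaving value 16
8. e8 store(78), leaving value 78
9. e9 load() → 78, leaving value 78

linearizable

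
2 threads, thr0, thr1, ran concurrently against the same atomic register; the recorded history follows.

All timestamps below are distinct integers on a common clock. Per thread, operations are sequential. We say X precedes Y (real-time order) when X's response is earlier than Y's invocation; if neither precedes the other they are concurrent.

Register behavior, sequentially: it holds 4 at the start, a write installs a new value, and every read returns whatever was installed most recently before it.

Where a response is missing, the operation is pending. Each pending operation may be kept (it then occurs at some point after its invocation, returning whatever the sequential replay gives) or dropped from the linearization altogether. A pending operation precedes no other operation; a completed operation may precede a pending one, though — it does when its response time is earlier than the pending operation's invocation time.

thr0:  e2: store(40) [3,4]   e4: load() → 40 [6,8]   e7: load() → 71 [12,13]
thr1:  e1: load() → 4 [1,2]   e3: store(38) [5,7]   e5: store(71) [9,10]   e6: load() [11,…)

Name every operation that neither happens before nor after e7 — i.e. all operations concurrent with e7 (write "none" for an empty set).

concurrent with e7 ([12,13]): every op whose interval crosses 12..13
e1 [1,2]: before
e2 [3,4]: before
e3 [5,7]: before
e4 [6,8]: before
e5 [9,10]: before
e6 [11,…): concurrent

e6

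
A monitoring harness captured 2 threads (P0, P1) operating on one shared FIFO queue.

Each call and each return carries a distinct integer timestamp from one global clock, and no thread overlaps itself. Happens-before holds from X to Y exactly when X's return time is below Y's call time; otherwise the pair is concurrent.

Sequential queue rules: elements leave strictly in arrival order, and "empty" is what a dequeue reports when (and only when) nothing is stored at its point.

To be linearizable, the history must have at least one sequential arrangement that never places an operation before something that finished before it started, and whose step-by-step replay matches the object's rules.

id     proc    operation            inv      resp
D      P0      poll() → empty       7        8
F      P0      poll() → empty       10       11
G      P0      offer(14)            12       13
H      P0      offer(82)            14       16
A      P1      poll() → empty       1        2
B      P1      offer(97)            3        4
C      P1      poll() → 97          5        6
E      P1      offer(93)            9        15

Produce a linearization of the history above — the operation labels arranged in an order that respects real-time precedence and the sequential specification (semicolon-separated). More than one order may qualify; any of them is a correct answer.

A; B; C; D; F; E; G; H

step 1: A poll() → empty — queue <>
step 2: B offer(97) — queue <97>
step 3: C poll() → 97 — queue <>
step 4: D poll() → empty — queue <>
step 5: F poll() → empty — queue <>
step 6: E offer(93) — queue <93>
step 7: G offer(14) — queue <93,14>
step 8: H offer(82) — queue <93,14,82>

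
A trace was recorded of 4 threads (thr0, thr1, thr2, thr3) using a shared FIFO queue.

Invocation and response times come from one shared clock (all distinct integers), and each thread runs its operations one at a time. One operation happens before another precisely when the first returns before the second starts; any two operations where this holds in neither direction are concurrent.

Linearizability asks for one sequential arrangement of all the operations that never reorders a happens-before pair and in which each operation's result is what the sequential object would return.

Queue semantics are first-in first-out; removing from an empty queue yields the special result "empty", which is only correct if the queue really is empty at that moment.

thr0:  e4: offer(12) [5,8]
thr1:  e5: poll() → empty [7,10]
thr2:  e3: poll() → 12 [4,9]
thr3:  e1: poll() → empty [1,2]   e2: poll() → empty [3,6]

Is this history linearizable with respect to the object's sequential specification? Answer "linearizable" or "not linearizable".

linearizable

a witness: e1, e2, e4, e3, e5
step 1: e1 poll() → empty — queue <>
step 2: e2 poll() → empty — queue <>
step 3: e4 offer(12) — queue <12>
step 4: e3 poll() → 12 — queue <>
step 5: e5 poll() → empty — queue <>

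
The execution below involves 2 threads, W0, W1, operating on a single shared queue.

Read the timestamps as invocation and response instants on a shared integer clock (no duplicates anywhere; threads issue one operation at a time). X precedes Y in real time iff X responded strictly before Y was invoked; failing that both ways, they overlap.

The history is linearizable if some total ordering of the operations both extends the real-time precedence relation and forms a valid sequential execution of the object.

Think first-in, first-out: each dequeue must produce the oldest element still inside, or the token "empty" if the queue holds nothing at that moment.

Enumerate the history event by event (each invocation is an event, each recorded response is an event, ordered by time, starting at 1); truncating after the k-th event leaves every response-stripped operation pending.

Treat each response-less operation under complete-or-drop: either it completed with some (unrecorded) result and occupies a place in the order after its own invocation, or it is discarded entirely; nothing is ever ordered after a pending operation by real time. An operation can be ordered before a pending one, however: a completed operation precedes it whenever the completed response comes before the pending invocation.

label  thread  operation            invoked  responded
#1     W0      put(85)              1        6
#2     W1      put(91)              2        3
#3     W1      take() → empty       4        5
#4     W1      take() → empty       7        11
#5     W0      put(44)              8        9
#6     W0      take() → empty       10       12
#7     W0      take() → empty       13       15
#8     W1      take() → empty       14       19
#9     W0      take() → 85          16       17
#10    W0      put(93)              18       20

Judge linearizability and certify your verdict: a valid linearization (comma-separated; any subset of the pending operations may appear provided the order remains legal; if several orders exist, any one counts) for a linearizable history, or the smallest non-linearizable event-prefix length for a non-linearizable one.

events 1..4 are fine; event 5 — the response of #3 at time 5 — makes the prefix non-linearizable
a single order respects real time; the 2 completed queue operations fail replay along it
no completion choice of the 1 pending operation (#1) rescues it — every subset was tried
take #2, #3 (pending dropped): step 2 already fails, because #3 take() → empty cannot occur there

not linearizable — minimal violating prefix: 5 events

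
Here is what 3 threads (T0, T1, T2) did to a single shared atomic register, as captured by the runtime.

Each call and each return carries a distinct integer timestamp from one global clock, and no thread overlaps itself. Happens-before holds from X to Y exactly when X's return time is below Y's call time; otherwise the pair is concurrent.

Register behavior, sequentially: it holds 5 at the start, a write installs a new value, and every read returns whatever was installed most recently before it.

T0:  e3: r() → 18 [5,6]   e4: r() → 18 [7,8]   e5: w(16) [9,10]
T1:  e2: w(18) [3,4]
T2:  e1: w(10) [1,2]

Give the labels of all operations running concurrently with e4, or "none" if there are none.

e4 runs from 7 to 8; window-overlapping ops are concurrent
e1 [1,2]: before
e2 [3,4]: before
e3 [5,6]: before
e5 [9,10]: after

none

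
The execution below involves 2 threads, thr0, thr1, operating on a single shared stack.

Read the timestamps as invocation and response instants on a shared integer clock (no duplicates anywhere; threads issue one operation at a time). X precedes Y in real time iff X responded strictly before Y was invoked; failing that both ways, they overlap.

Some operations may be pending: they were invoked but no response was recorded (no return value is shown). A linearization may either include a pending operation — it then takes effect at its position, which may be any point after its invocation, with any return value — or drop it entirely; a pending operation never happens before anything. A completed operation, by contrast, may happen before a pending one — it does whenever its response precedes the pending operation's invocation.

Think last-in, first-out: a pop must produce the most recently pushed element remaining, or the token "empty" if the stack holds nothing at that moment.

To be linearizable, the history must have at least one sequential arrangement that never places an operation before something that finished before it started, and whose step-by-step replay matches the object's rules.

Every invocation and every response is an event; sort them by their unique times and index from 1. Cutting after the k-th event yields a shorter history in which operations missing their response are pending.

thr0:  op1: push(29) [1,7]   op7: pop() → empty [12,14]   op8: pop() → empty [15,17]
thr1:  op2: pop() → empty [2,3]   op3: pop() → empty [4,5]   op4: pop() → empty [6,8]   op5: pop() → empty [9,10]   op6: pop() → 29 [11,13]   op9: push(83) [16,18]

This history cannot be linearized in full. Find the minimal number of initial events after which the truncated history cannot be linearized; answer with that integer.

10

one valid order for events 1..9 is op2, op3, op4, op1:
after step 1 (op2 pop() → empty): stack <>
after step 2 (op3 pop() → empty): stack <>
after step 3 (op4 pop() → empty): stack <>
after step 4 (op1 push(29)): stack <29>
include event 10 — op5 responding at 10 — and every candidate order breaks
take op1, op2, op3, op4, op5: step 2 already fails, because op2 pop() → empty cannot occur there
take op2, op1, op3, op4, op5: step 3 already fails, because op3 pop() → empty cannot occur there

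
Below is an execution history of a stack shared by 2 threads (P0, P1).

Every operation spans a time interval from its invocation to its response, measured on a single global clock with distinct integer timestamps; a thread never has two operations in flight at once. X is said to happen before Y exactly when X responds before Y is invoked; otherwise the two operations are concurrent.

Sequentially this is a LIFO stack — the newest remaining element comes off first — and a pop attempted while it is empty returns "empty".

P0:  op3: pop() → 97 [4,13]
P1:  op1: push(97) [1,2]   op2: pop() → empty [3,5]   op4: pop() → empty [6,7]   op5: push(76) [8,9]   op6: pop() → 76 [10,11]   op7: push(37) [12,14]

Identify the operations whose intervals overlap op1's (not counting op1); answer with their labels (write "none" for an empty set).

none

concurrent with op1 ([1,2]): every op whose interval crosses 1..2
op2 [3,5]: after
op3 [4,13]: after
op4 [6,7]: after
op5 [8,9]: after
op6 [10,11]: after
op7 [12,14]: after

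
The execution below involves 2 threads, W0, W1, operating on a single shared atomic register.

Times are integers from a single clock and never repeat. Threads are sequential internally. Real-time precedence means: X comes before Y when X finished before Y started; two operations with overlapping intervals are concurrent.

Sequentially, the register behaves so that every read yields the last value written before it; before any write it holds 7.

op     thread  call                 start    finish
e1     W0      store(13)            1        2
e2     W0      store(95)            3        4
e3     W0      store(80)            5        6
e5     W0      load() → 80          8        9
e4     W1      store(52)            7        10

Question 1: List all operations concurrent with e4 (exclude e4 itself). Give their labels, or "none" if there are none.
e5

e4 runs from 7 to 10; window-overlapping ops are concurrent
e1 [1,2]: before
e2 [3,4]: before
e3 [5,6]: before
e5 [8,9]: concurrent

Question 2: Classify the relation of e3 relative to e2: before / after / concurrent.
after

e3 spans [5,6], e2 spans [3,4]
resp(e2)=4 < inv(e3)=5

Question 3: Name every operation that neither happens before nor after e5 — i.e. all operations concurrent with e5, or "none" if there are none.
e4

overlap test against e5 [8,9]: concurrent iff the interval meets 8..9
e1 [1,2]: before
e2 [3,4]: before
e3 [5,6]: before
e4 [7,10]: concurrent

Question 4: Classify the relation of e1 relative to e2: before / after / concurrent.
before

e1 spans [1,2], e2 spans [3,4]
resp(e1)=2 < inv(e2)=3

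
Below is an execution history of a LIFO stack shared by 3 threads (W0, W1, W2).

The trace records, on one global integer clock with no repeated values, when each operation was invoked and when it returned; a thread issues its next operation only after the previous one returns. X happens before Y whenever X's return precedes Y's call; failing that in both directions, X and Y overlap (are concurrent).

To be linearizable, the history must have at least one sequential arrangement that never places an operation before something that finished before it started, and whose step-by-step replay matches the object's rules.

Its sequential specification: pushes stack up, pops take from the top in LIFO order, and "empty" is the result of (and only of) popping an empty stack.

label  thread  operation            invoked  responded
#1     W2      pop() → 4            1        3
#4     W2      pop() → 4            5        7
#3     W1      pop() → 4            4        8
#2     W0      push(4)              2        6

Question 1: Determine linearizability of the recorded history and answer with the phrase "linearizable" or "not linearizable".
not linearizable

already the first 7 events (up to #4's response at time 7) admit no linearization; the first 6 still do
3 orders of the 3 completed LIFO stack ops respect real time; none is legal
no escape via the 1 pending operation (#3): every completion choice fails
for example #1, #2, #4 (pending dropped) fails at step 1: #1 pop() → 4 is not legal there
for example #1, #4, #2 (pending dropped) fails at step 1: #1 pop() → 4 is not legal there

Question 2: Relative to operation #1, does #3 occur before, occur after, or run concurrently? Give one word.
after

#3 spans [4,8], #1 spans [1,3]
resp(#1)=3 < inv(#3)=4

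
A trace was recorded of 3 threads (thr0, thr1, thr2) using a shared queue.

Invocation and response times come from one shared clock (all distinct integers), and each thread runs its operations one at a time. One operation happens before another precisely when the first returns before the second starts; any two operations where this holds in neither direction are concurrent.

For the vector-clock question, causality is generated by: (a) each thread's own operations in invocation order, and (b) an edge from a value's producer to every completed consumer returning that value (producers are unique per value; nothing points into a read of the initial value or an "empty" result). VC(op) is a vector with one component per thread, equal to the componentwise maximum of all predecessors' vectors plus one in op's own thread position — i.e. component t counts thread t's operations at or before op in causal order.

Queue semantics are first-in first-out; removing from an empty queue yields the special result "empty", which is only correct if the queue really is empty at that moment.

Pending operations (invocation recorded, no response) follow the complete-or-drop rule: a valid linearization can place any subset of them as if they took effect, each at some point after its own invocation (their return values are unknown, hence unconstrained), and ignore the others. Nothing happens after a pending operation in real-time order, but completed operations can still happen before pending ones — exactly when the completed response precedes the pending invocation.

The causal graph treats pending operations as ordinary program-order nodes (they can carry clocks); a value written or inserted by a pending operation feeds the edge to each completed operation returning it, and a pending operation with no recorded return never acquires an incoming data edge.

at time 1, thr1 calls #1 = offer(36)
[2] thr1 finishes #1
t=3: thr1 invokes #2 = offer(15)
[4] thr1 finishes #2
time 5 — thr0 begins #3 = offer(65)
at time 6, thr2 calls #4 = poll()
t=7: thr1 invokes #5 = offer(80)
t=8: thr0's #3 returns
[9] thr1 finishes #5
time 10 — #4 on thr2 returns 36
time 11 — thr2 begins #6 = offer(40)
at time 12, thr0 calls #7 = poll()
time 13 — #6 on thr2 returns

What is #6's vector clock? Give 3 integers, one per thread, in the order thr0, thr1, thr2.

(0, 1, 2)

VC(#1, invoked at 1): no causal predecessors; +1 on thr1 → (0, 1, 0)
VC(#3, invoked at 5): no causal predecessors; +1 on thr0 → (1, 0, 0)
#4, invoked 6, takes VC(#1)=(0, 1, 0) under max, adds 1 for thr2 → (0, 1, 1)
#2, invoked 3, takes VC(#1)=(0, 1, 0) under max, adds 1 for thr1 → (0, 2, 0)
#7, invoked 12, takes VC(#3)=(1, 0, 0) under max, adds 1 for thr0 → (2, 0, 0)
#6, invoked 11, takes VC(#4)=(0, 1, 1) under max, adds 1 for thr2 → (0, 1, 2)
#5, invoked 7, takes VC(#2)=(0, 2, 0) under max, adds 1 for thr1 → (0, 3, 0)
target: VC(#6) = (0, 1, 2)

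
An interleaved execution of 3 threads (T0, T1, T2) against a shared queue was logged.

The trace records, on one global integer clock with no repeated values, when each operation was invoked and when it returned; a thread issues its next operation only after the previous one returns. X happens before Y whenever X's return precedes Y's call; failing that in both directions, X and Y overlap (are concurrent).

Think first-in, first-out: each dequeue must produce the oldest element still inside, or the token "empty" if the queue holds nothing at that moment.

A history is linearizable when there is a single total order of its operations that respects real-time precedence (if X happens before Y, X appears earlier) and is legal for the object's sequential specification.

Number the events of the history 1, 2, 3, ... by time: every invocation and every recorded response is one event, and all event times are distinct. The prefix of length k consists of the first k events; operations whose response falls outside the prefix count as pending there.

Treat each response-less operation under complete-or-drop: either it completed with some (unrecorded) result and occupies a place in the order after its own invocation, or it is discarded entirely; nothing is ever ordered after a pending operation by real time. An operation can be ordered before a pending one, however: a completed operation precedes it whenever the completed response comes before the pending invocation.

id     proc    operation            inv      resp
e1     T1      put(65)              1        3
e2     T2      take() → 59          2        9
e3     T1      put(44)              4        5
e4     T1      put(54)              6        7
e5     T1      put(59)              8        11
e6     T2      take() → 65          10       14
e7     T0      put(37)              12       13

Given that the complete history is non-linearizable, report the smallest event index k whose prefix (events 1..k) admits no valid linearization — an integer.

events 1..8 are still linearizable — one witness is e1, e2, e3, e4:
step 1: e1 put(65) — queue <65>
step 2: e2 take() (pending, included) — queue <>
step 3: e3 put(44) — queue <44>
step 4: e4 put(54) — queue <44,54>
include event 9 — e2 responding at 9 — and every candidate order breaks
including or dropping the 1 pending operation (e5) in any combination fails
take e1, e2, e3, e4 (pending dropped): step 2 already fails, because e2 take() → 59 cannot occur there
take e1, e3, e2, e4 (pending dropped): step 3 already fails, because e2 take() → 59 cannot occur there

9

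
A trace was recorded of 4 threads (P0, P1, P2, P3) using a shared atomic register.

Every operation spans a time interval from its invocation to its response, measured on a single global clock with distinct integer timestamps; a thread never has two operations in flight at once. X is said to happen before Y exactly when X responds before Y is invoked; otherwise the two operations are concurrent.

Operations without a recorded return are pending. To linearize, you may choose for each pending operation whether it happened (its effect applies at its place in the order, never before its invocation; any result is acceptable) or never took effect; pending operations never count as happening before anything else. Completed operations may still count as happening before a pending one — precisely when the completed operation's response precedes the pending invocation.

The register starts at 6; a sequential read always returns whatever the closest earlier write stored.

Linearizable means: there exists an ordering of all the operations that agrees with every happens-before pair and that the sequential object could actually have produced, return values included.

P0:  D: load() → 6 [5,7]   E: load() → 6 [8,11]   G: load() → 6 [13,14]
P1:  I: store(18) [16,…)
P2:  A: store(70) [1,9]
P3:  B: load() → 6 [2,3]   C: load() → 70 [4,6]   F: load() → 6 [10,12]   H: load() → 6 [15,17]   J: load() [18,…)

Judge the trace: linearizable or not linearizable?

not linearizable

already the first 11 events (up to E's response at time 11) admit no linearization; the first 10 still do
no legal order exists: 10 real-time-consistent candidates over 5 completed atomic register operations, all rejected
no completion choice of the 1 pending operation (F) rescues it — every subset was tried
one such order, A, B, C, D, E (pending dropped), breaks at step 2 where B load() → 6 is illegal
one such order, A, B, D, C, E (pending dropped), breaks at step 2 where B load() → 6 is illegal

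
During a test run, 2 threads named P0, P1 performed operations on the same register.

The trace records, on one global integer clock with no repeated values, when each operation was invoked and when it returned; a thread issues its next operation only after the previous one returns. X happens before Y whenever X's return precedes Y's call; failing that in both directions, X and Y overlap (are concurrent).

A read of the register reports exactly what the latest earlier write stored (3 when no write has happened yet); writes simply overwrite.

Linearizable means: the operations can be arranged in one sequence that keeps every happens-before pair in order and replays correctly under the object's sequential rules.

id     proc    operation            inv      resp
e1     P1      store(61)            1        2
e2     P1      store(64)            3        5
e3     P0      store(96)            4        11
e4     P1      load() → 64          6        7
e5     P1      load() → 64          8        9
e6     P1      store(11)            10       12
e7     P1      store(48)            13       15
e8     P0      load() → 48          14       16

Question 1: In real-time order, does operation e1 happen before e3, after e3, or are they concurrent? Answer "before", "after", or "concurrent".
e1 spans [1,2], e3 spans [4,11]
resp(e1)=2 < inv(e3)=4

before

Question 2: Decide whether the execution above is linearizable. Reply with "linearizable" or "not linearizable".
witness order: e1, e2, e4, e5, e3, e6, e7, e8
after step 1 (e1 store(61)): value 61
after step 2 (e2 store(64)): value 64
after step 3 (e4 load() → 64): value 64
after step 4 (e5 load() → 64): value 64
after step 5 (e3 store(96)): value 96
after step 6 (e6 store(11)): value 11
after step 7 (e7 store(48)): value 48
after step 8 (e8 load() → 48): value 48

linearizable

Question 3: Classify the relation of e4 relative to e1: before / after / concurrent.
e4 spans [6,7], e1 spans [1,2]
resp(e1)=2 < inv(e4)=6

after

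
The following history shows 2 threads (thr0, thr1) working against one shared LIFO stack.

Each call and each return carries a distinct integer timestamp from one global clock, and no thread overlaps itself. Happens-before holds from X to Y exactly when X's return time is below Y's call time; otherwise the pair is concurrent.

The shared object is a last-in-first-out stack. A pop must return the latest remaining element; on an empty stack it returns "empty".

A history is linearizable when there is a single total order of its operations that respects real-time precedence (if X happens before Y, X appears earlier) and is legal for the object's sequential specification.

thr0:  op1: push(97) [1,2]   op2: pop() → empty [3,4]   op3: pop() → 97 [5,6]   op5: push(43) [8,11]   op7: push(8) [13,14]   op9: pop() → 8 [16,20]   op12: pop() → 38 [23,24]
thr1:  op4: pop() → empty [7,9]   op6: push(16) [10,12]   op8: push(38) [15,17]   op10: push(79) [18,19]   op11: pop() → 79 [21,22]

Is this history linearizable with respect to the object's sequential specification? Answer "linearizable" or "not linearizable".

not linearizable

the violation lands at event 4, op2's response at time 4: events 1..3 linearize, events 1..4 do not
a single order respects real time; the 2 completed LIFO stack operations fail replay along it
sample order op1, op2 stalls at step 2 — op2 pop() → empty has no legal effect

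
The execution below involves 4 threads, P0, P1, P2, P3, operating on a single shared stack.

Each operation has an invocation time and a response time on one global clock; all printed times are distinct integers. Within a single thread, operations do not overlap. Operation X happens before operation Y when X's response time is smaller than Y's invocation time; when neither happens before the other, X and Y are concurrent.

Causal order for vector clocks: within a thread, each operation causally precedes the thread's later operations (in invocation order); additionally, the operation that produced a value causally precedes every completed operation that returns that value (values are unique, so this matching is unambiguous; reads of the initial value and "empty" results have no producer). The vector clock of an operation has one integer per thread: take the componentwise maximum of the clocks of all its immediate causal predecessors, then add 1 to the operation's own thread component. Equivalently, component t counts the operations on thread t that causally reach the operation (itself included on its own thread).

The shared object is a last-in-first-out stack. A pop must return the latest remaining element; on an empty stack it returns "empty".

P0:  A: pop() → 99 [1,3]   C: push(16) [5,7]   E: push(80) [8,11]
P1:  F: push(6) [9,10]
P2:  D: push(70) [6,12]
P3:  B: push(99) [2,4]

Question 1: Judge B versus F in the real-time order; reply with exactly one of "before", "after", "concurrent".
before

B spans [2,4], F spans [9,10]
resp(B)=4 < inv(F)=9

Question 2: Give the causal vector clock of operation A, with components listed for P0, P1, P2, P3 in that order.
(1, 0, 0, 1)

B (invocation 2): nothing precedes it; P3's component alone gives (0, 0, 0, 1)
D (invocation 6): nothing precedes it; P2's component alone gives (0, 0, 1, 0)
F (invocation 9): nothing precedes it; P1's component alone gives (0, 1, 0, 0)
VC(A, invoked at 1): max of VC(B)=(0, 0, 0, 1), then +1 on thread P0 → (1, 0, 0, 1)
VC(C, invoked at 5): max of VC(A)=(1, 0, 0, 1), then +1 on thread P0 → (2, 0, 0, 1)
VC(E, invoked at 8): max of VC(C)=(2, 0, 0, 1), then +1 on thread P0 → (3, 0, 0, 1)
target: VC(A) = (1, 0, 0, 1)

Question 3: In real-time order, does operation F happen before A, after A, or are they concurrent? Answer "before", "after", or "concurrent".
after

F spans [9,10], A spans [1,3]
resp(A)=3 < inv(F)=9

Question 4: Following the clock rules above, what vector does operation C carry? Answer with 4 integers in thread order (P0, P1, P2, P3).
(2, 0, 0, 1)

no predecessors for B (invoked 2): P3 increments from zero → (0, 0, 0, 1)
no predecessors for D (invoked 6): P2 increments from zero → (0, 0, 1, 0)
no predecessors for F (invoked 9): P1 increments from zero → (0, 1, 0, 0)
invoked at 1, A merges VC(B)=(0, 0, 0, 1) and bumps P0's slot → (1, 0, 0, 1)
invoked at 5, C merges VC(A)=(1, 0, 0, 1) and bumps P0's slot → (2, 0, 0, 1)
invoked at 8, E merges VC(C)=(2, 0, 0, 1) and bumps P0's slot → (3, 0, 0, 1)
target: VC(C) = (2, 0, 0, 1)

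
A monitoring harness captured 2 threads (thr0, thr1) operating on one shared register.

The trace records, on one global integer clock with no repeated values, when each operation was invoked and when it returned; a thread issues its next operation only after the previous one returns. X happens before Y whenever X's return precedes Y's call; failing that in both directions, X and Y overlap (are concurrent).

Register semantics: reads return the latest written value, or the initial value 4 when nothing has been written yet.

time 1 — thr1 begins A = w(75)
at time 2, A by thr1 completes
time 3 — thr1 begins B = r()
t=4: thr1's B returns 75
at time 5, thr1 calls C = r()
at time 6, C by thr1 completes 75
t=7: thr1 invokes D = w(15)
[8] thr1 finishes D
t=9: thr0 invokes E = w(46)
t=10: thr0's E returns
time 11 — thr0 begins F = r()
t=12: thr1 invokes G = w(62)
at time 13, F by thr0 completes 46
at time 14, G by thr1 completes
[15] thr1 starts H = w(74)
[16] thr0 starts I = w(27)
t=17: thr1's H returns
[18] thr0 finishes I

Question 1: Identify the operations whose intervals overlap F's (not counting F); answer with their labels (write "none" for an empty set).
G

F spans [11,13]: anything still running between times 11 and 13 counts as concurrent
A [1,2]: before
B [3,4]: before
C [5,6]: before
D [7,8]: before
E [9,10]: before
G [12,14]: concurrent
H [15,17]: after
I [16,18]: after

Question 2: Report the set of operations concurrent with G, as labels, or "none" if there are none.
F

concurrent with G ([12,14]): every op whose interval crosses 12..14
A [1,2]: before
B [3,4]: before
C [5,6]: before
D [7,8]: before
E [9,10]: before
F [11,13]: concurrent
H [15,17]: after
I [16,18]: after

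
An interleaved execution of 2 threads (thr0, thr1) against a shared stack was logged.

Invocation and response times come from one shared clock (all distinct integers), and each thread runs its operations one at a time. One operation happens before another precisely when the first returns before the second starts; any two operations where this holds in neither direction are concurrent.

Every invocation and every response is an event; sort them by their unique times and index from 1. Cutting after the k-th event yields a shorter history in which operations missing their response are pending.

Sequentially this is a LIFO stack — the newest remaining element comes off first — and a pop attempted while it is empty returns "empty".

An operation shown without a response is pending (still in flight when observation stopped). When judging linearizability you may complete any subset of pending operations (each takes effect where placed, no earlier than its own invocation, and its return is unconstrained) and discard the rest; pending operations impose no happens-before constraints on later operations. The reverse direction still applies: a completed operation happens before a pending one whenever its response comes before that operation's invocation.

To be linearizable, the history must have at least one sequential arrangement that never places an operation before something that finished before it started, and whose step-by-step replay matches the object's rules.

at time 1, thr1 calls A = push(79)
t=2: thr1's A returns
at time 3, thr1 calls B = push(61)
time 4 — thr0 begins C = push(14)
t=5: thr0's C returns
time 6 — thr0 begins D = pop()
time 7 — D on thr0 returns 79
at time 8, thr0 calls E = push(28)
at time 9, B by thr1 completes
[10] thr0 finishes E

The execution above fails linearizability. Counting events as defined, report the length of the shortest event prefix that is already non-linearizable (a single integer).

events 1..6 are linearizable, e.g. via A, B, C:
step 1: A push(79) — stack <79>
step 2: B push(61) (pending, included) — stack <79,61>
step 3: C push(14) — stack <79,61,14>
with event 7 included (D responding at time 7), all real-time-consistent orders fail
include/drop combinations of the 1 pending operation (B) were all tried; none helps
for example A, C, D (pending dropped) fails at step 3: D pop() → 79 is not legal there

7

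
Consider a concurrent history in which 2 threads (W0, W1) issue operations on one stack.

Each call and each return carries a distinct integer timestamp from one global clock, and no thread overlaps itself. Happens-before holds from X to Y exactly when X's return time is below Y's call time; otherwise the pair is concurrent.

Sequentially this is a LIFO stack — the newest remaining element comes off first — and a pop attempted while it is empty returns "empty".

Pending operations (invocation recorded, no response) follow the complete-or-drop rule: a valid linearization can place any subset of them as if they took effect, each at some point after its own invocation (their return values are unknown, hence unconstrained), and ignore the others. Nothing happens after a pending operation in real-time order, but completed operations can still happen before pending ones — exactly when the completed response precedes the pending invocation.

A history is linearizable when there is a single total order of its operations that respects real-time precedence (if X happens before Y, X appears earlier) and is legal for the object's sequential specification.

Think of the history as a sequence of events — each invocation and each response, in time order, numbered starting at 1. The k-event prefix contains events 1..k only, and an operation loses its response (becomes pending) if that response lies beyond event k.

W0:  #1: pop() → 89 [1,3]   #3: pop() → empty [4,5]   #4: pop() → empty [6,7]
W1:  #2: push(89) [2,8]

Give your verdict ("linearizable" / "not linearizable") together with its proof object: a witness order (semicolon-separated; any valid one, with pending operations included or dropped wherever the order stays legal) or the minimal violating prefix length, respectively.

linearizable — witness: #2; #1; #3; #4

step 1: #2 push(89) — stack <89>
step 2: #1 pop() → 89 — stack <>
step 3: #3 pop() → empty — stack <>
step 4: #4 pop() → empty — stack <>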